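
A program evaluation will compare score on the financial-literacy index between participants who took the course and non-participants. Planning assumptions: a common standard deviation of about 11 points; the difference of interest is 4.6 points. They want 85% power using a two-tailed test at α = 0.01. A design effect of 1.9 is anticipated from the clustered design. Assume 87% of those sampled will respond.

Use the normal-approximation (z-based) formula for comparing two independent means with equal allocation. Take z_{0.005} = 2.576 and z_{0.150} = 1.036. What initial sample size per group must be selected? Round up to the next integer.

n = (z_{α/2} + z_β)² · (σ₁² + σ₂²) / δ²
  = (2.576 + 1.036)² · (2·11² = 242) / 4.6²
  = 13.0465 · 242 / 21.16
  = 149.21
Design effect: 1.9 × 149.21 = 283.50.
Adjust for 87% response: 283.50 / 0.87 = 325.86.
Round up → n = 326 per group.

n = 326 per group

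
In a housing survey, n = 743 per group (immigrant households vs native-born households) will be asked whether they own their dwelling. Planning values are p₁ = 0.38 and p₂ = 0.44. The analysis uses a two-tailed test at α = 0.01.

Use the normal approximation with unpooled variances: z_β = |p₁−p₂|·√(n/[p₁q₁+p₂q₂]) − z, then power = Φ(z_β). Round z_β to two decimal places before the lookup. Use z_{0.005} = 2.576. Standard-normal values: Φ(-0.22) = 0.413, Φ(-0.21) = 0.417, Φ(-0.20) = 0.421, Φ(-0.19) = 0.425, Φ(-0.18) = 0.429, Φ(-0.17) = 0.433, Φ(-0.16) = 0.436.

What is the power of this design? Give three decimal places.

Power ≈ 0.413

z_β = |p₁−p₂|·√(n/[p₁q₁+p₂q₂]) − z_{α/2}
    = 0.06 · √(743/0.4820) − 2.576
    = 0.06 · 39.2619 − 2.576
    = 2.3557 − 2.576 = -0.2203 → -0.22
Power = Φ(-0.22) = 0.413.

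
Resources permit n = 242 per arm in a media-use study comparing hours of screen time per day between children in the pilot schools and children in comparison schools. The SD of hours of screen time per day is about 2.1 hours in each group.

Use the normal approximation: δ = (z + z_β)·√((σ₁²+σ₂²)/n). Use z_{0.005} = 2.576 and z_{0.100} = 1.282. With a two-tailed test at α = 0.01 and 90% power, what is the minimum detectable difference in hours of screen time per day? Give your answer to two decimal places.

δ = (z_{α/2} + z_β) · √((σ₁²+σ₂²)/n)
  = (2.576 + 1.282) · √(8.82/242)
  = 3.858 · √0.03645
  = 3.858 · 0.1909
  = 0.7365

Minimum detectable difference ≈ 0.74 hours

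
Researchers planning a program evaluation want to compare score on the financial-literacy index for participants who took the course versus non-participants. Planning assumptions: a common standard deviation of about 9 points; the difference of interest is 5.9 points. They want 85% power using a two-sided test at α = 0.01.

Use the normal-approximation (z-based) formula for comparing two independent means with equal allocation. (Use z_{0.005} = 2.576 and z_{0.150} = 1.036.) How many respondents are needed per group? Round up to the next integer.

n = 61 per group

n = (z_{α/2} + z_β)² · (σ₁² + σ₂²) / δ²
  = (2.576 + 1.036)² · (2·9² = 162) / 5.9²
  = 13.0465 · 162 / 34.81
  = 60.72
Round up → n = 61 per group.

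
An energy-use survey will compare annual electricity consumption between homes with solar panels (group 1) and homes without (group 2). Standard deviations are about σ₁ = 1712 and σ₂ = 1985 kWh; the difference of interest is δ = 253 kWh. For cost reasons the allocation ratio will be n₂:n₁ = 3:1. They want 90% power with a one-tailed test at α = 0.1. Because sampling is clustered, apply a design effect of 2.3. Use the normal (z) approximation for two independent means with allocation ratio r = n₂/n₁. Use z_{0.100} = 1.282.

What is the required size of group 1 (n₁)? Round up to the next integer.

n₁ = 1003

n₁ = (z_α + z_β)² · (σ₁² + σ₂²/r) / δ²
   = (1.282 + 1.282)² · (1712² + 1985²/3) / 253²
   = 6.5741 · (2930944 + 1313408.3) / 64009
   = 6.5741 · 4244352.3 / 64009
   = 435.92
Design effect: 2.3 × 435.92 = 1002.62.
Round up → n₁ = 1003; n₂ = r·n₁ = 3 × 1003 = 3009.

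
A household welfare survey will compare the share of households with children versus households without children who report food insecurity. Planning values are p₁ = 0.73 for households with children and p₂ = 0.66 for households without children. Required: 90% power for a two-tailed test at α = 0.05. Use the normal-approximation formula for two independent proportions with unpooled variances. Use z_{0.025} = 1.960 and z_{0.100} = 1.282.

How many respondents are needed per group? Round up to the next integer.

n = (z_{α/2} + z_β)² · [p₁(1−p₁) + p₂(1−p₂)] / (p₁ − p₂)²
  = (1.960 + 1.282)² · (0.73·0.27 + 0.66·0.34) / (0.07)²
  = (3.242)² · (0.1971 + 0.2244) / 0.0049
  = 10.5106 · 0.4215 / 0.0049
  = 904.12
Round up → n = 905 per group.

n = 905 per group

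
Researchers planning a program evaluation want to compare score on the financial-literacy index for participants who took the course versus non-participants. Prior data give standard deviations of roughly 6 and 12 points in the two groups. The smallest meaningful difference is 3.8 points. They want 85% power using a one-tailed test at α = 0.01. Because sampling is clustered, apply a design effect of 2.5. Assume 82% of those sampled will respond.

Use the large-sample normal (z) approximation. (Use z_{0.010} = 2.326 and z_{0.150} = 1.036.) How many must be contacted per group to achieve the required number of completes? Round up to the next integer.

n = 430 per group

n = (z_α + z_β)² · (σ₁² + σ₂²) / δ²
  = (2.326 + 1.036)² · (6² + 12² = 180) / 3.8²
  = 11.3030 · 180 / 14.44
  = 140.90
Design effect: 2.5 × 140.90 = 352.24.
Adjust for 82% response: 352.24 / 0.82 = 429.56.
Round up → n = 430 per group.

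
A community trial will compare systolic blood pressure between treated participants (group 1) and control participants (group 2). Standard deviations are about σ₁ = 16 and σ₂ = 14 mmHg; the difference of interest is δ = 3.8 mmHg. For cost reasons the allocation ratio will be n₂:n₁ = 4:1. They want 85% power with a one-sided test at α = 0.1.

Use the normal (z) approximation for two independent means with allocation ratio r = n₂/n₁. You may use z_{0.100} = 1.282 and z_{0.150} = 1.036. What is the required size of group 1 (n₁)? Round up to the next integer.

n₁ = (z_α + z_β)² · (σ₁² + σ₂²/r) / δ²
   = (1.282 + 1.036)² · (16² + 14²/4) / 3.8²
   = 5.3731 · (256 + 49) / 14.44
   = 5.3731 · 305 / 14.44
   = 113.49
Round up → n₁ = 114; n₂ = r·n₁ = 4 × 114 = 456.

n₁ = 114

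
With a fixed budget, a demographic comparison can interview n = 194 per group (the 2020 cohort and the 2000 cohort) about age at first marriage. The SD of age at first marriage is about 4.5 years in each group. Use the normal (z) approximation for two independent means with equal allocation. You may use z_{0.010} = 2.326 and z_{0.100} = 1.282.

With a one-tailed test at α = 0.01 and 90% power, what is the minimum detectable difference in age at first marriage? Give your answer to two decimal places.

Minimum detectable difference ≈ 1.65 years

δ = (z_α + z_β) · √((σ₁²+σ₂²)/n)
  = (2.326 + 1.282) · √(40.5/194)
  = 3.608 · √0.20876
  = 3.608 · 0.4569
  = 1.6485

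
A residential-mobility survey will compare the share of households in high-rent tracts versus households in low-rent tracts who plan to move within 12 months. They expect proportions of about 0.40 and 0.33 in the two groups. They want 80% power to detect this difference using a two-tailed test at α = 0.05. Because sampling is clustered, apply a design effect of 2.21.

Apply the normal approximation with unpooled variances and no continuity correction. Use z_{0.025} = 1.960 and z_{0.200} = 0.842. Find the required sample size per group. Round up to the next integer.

n = 1633 per group

n = (z_{α/2} + z_β)² · [p₁(1−p₁) + p₂(1−p₂)] / (p₁ − p₂)²
  = (1.960 + 0.842)² · (0.40·0.60 + 0.33·0.67) / (0.07)²
  = (2.802)² · (0.2400 + 0.2211) / 0.0049
  = 7.8512 · 0.4611 / 0.0049
  = 738.81
Design effect: 2.21 × 738.81 = 1632.78.
Round up → n = 1633 per group.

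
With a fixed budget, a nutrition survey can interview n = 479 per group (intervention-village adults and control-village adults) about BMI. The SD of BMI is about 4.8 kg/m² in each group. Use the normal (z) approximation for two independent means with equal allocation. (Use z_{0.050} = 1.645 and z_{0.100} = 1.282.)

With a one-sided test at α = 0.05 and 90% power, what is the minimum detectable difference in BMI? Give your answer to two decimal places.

Minimum detectable difference ≈ 0.91 kg/m²

δ = (z_α + z_β) · √((σ₁²+σ₂²)/n)
  = (1.645 + 1.282) · √(46.08/479)
  = 2.927 · √0.0962
  = 2.927 · 0.3102
  = 0.9078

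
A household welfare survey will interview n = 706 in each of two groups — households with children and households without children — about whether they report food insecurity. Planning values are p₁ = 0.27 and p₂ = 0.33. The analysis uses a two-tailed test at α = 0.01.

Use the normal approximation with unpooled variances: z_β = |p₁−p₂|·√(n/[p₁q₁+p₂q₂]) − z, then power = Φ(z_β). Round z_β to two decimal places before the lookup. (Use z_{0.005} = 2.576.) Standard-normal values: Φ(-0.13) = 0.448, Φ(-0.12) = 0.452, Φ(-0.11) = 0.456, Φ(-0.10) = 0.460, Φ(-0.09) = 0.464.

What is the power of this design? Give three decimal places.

z_β = |p₁−p₂|·√(n/[p₁q₁+p₂q₂]) − z_{α/2}
    = 0.06 · √(706/0.4182) − 2.576
    = 0.06 · 41.0876 − 2.576
    = 2.4653 − 2.576 = -0.1107 → -0.11
Power = Φ(-0.11) = 0.456.

Power ≈ 0.456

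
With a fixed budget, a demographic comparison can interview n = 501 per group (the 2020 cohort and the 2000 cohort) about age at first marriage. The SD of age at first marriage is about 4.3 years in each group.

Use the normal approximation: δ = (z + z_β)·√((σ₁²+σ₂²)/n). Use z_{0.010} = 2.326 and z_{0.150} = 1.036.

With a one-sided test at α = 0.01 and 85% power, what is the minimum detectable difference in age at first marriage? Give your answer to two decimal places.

δ = (z_α + z_β) · √((σ₁²+σ₂²)/n)
  = (2.326 + 1.036) · √(36.98/501)
  = 3.362 · √0.07381
  = 3.362 · 0.2717
  = 0.9134

Minimum detectable difference ≈ 0.91 years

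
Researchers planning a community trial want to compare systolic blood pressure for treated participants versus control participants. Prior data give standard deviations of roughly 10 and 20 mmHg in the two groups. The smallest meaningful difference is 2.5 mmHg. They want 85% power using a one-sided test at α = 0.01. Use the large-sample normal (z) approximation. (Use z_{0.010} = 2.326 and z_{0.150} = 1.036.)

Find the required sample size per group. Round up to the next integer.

n = (z_α + z_β)² · (σ₁² + σ₂²) / δ²
  = (2.326 + 1.036)² · (10² + 20² = 500) / 2.5²
  = 11.3030 · 500 / 6.25
  = 904.24
Round up → n = 905 per group.

n = 905 per group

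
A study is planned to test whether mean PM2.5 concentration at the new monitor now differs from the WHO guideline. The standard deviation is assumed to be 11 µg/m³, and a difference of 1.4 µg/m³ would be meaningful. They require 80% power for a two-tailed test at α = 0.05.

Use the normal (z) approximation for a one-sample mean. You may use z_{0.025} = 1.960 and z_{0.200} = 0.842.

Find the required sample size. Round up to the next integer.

n = (z_{α/2} + z_β)² · σ² / δ²
  = (1.960 + 0.842)² · 11² / 1.4²
  = 7.8512 · 121 / 1.96
  = 484.69
Round up → n = 485.

n = 485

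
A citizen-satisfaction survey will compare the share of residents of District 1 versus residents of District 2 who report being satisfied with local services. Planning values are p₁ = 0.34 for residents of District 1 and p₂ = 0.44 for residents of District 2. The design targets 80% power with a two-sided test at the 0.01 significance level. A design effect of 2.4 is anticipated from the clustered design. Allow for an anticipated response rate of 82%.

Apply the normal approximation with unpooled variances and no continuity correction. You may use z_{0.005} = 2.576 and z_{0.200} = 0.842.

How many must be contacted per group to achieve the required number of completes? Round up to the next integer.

n = (z_{α/2} + z_β)² · [p₁(1−p₁) + p₂(1−p₂)] / (p₁ − p₂)²
  = (2.576 + 0.842)² · (0.34·0.66 + 0.44·0.56) / (-0.10)²
  = (3.418)² · (0.2244 + 0.2464) / 0.0100
  = 11.6827 · 0.4708 / 0.0100
  = 550.02
Design effect: 2.4 × 550.02 = 1320.05.
Adjust for 82% response: 1320.05 / 0.82 = 1609.82.
Round up → n = 1610 per group.

n = 1610 per group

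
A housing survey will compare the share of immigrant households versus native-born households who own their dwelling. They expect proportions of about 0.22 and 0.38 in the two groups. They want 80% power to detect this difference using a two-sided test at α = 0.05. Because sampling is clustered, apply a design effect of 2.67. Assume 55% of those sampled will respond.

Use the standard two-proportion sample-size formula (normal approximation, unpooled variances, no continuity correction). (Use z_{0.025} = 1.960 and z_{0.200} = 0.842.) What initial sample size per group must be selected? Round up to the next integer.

n = 607 per group

n = (z_{α/2} + z_β)² · [p₁(1−p₁) + p₂(1−p₂)] / (p₁ − p₂)²
  = (1.960 + 0.842)² · (0.22·0.78 + 0.38·0.62) / (-0.16)²
  = (2.802)² · (0.1716 + 0.2356) / 0.0256
  = 7.8512 · 0.4072 / 0.0256
  = 124.88
Design effect: 2.67 × 124.88 = 333.44.
Adjust for 55% response: 333.44 / 0.55 = 606.25.
Round up → n = 607 per group.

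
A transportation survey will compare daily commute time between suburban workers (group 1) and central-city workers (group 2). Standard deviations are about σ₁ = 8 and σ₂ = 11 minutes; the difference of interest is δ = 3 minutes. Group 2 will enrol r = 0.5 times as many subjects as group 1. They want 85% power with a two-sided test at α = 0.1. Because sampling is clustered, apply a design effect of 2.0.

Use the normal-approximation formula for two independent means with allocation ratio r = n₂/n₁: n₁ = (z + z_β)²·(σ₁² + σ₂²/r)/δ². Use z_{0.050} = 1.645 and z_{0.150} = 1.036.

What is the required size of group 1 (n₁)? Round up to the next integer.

n₁ = (z_{α/2} + z_β)² · (σ₁² + σ₂²/r) / δ²
   = (1.645 + 1.036)² · (8² + 11²/0.5) / 3²
   = 7.1878 · (64 + 242) / 9
   = 7.1878 · 306 / 9
   = 244.38
Design effect: 2.0 × 244.38 = 488.77.
Round up → n₁ = 489; n₂ = r·n₁ = 0.5 × 489 = 245.

n₁ = 489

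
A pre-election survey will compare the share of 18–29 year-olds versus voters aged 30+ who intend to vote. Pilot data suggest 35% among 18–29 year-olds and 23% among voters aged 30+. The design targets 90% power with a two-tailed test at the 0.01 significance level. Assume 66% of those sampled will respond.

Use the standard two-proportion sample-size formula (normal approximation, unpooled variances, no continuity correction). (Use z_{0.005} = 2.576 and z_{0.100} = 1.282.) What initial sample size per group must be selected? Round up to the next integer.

n = (z_{α/2} + z_β)² · [p₁(1−p₁) + p₂(1−p₂)] / (p₁ − p₂)²
  = (2.576 + 1.282)² · (0.35·0.65 + 0.23·0.77) / (0.12)²
  = (3.858)² · (0.2275 + 0.1771) / 0.0144
  = 14.8842 · 0.4046 / 0.0144
  = 418.20
Adjust for 66% response: 418.20 / 0.66 = 633.64.
Round up → n = 634 per group.

n = 634 per group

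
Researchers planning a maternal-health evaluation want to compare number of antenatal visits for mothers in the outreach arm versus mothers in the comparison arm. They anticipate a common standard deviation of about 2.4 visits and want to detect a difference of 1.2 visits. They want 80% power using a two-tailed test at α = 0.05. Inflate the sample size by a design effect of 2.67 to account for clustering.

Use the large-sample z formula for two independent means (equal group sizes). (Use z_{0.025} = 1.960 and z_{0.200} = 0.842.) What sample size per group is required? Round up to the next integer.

n = 168 per group

n = (z_{α/2} + z_β)² · (σ₁² + σ₂²) / δ²
  = (1.960 + 0.842)² · (2·2.4² = 11.52) / 1.2²
  = 7.8512 · 11.52 / 1.44
  = 62.81
Design effect: 2.67 × 62.81 = 167.70.
Round up → n = 168 per group.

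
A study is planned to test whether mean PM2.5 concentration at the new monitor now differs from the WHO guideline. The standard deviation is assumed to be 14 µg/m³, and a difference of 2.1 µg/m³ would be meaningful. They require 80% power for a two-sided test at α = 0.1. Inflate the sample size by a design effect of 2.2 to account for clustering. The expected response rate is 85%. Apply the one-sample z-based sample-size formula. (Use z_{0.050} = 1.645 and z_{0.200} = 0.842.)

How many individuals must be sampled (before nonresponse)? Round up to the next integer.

n = (z_{α/2} + z_β)² · σ² / δ²
  = (1.645 + 0.842)² · 14² / 2.1²
  = 6.1852 · 196 / 4.41
  = 274.90
Design effect: 2.2 × 274.90 = 604.77.
Adjust for 85% response: 604.77 / 0.85 = 711.50.
Round up → n = 712.

n = 712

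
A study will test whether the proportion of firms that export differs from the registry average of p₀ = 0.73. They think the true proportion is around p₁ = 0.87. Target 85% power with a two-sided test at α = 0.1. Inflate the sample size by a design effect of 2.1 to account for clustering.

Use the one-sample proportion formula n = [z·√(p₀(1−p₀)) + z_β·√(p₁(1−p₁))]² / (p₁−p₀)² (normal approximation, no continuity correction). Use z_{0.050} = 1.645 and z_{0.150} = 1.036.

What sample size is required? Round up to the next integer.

n = [z_{α/2}·√(p₀q₀) + z_β·√(p₁q₁)]² / (p₁ − p₀)²
  = [1.645·√(0.73·0.27) + 1.036·√(0.87·0.13)]² / (0.14)²
  = [1.645·0.4440 + 1.036·0.3363]² / 0.0196
  = [1.0787]² / 0.0196
  = 59.37
Design effect: 2.1 × 59.37 = 124.68.
Round up → n = 125.

n = 125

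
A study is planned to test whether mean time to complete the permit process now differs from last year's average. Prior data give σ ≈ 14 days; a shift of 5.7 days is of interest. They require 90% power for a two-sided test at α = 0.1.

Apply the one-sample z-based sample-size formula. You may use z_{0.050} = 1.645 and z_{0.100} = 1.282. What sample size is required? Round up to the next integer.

n = 52

n = (z_{α/2} + z_β)² · σ² / δ²
  = (1.645 + 1.282)² · 14² / 5.7²
  = 8.5673 · 196 / 32.49
  = 51.68
Round up → n = 52.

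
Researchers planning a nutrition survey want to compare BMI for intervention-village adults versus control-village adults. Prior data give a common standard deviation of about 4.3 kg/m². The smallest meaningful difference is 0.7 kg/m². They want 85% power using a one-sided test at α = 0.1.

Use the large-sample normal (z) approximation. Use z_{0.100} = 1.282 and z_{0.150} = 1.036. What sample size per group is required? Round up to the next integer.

n = 406 per group

n = (z_α + z_β)² · (σ₁² + σ₂²) / δ²
  = (1.282 + 1.036)² · (2·4.3² = 36.98) / 0.7²
  = 5.3731 · 36.98 / 0.49
  = 405.51
Round up → n = 406 per group.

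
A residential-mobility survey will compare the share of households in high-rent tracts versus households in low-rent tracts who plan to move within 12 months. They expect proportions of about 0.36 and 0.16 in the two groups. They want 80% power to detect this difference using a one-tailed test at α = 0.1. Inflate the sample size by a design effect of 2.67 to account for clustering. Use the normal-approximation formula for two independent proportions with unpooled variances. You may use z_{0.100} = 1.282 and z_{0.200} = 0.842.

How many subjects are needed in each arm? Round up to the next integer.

n = 110 per group

n = (z_α + z_β)² · [p₁(1−p₁) + p₂(1−p₂)] / (p₁ − p₂)²
  = (1.282 + 0.842)² · (0.36·0.64 + 0.16·0.84) / (0.20)²
  = (2.124)² · (0.2304 + 0.1344) / 0.0400
  = 4.5114 · 0.3648 / 0.0400
  = 41.14
Design effect: 2.67 × 41.14 = 109.85.
Round up → n = 110 per group.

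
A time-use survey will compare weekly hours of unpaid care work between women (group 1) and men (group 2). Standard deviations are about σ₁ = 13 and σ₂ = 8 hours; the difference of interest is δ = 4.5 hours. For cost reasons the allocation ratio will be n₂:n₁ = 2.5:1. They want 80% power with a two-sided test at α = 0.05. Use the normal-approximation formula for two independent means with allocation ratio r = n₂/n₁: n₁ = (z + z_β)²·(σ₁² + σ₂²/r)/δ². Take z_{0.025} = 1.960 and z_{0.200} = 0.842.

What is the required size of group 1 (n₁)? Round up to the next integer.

n₁ = (z_{α/2} + z_β)² · (σ₁² + σ₂²/r) / δ²
   = (1.960 + 0.842)² · (13² + 8²/2.5) / 4.5²
   = 7.8512 · (169 + 25.6) / 20.25
   = 7.8512 · 194.6 / 20.25
   = 75.45
Round up → n₁ = 76; n₂ = r·n₁ = 2.5 × 76 = 190.

n₁ = 76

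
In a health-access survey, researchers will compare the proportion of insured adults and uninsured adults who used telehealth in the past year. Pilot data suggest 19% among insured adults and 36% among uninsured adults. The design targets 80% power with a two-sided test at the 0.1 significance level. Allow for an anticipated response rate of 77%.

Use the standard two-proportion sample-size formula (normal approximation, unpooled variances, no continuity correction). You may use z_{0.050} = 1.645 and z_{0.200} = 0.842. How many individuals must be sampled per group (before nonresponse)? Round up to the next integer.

n = 107 per group

n = (z_{α/2} + z_β)² · [p₁(1−p₁) + p₂(1−p₂)] / (p₁ − p₂)²
  = (1.645 + 0.842)² · (0.19·0.81 + 0.36·0.64) / (-0.17)²
  = (2.487)² · (0.1539 + 0.2304) / 0.0289
  = 6.1852 · 0.3843 / 0.0289
  = 82.25
Adjust for 77% response: 82.25 / 0.77 = 106.82.
Round up → n = 107 per group.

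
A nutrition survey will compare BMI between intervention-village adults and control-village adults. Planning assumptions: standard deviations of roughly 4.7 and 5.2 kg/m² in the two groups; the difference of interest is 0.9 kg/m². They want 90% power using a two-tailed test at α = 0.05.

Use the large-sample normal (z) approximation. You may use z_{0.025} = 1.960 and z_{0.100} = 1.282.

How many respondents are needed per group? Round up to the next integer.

n = 638 per group

n = (z_{α/2} + z_β)² · (σ₁² + σ₂²) / δ²
  = (1.960 + 1.282)² · (4.7² + 5.2² = 49.13) / 0.9²
  = 10.5106 · 49.13 / 0.81
  = 637.51
Round up → n = 638 per group.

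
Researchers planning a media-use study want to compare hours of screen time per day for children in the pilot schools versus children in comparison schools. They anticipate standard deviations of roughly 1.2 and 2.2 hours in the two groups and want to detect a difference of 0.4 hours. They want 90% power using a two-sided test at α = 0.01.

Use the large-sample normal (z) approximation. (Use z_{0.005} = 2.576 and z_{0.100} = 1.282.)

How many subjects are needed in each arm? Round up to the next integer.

n = (z_{α/2} + z_β)² · (σ₁² + σ₂²) / δ²
  = (2.576 + 1.282)² · (1.2² + 2.2² = 6.28) / 0.4²
  = 14.8842 · 6.28 / 0.16
  = 584.20
Round up → n = 585 per group.

n = 585 per group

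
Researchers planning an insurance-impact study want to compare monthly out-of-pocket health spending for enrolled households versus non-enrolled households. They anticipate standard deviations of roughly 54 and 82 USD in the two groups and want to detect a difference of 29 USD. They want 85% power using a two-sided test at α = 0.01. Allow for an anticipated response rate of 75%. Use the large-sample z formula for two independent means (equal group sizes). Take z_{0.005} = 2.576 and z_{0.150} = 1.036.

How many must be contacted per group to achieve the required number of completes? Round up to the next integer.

n = (z_{α/2} + z_β)² · (σ₁² + σ₂²) / δ²
  = (2.576 + 1.036)² · (54² + 82² = 9640) / 29²
  = 13.0465 · 9640 / 841
  = 149.55
Adjust for 75% response: 149.55 / 0.75 = 199.40.
Round up → n = 200 per group.

n = 200 per group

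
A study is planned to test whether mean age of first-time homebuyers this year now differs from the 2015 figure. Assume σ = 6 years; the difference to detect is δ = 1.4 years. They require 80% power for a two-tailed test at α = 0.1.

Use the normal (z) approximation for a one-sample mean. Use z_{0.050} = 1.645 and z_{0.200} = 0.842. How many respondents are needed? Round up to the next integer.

n = 114

n = (z_{α/2} + z_β)² · σ² / δ²
  = (1.645 + 0.842)² · 6² / 1.4²
  = 6.1852 · 36 / 1.96
  = 113.61
Round up → n = 114.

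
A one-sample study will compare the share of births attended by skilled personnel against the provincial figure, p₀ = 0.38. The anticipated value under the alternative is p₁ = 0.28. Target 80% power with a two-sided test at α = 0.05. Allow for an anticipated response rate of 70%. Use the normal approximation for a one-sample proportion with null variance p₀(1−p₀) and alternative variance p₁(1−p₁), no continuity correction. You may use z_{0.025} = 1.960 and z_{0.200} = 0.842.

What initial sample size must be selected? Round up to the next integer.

n = [z_{α/2}·√(p₀q₀) + z_β·√(p₁q₁)]² / (p₁ − p₀)²
  = [1.960·√(0.38·0.62) + 0.842·√(0.28·0.72)]² / (-0.10)²
  = [1.960·0.4854 + 0.842·0.4490]² / 0.0100
  = [1.3294]² / 0.0100
  = 176.73
Adjust for 70% response: 176.73 / 0.70 = 252.48.
Round up → n = 253.

n = 253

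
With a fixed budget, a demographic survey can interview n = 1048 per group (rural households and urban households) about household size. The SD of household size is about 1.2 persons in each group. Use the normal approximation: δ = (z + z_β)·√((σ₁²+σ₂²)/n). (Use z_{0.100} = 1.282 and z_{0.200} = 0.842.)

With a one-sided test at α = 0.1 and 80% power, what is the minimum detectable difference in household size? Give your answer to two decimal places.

δ = (z_α + z_β) · √((σ₁²+σ₂²)/n)
  = (1.282 + 0.842) · √(2.88/1048)
  = 2.124 · √0.00275
  = 2.124 · 0.0524
  = 0.1113

Minimum detectable difference ≈ 0.11 persons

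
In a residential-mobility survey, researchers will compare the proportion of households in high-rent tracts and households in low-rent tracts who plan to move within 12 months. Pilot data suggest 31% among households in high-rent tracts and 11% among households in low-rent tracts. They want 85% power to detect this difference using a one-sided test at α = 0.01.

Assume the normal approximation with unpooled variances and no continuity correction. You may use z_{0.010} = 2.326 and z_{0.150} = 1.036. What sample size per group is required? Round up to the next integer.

n = (z_α + z_β)² · [p₁(1−p₁) + p₂(1−p₂)] / (p₁ − p₂)²
  = (2.326 + 1.036)² · (0.31·0.69 + 0.11·0.89) / (0.20)²
  = (3.362)² · (0.2139 + 0.0979) / 0.0400
  = 11.3030 · 0.3118 / 0.0400
  = 88.11
Round up → n = 89 per group.

n = 89 per group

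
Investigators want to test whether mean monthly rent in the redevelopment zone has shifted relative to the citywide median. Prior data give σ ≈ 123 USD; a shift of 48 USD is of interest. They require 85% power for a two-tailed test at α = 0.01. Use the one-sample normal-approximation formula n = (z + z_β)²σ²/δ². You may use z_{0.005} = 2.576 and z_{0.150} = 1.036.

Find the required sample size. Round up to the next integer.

n = 86

n = (z_{α/2} + z_β)² · σ² / δ²
  = (2.576 + 1.036)² · 123² / 48²
  = 13.0465 · 15129 / 2304
  = 85.67
Round up → n = 86.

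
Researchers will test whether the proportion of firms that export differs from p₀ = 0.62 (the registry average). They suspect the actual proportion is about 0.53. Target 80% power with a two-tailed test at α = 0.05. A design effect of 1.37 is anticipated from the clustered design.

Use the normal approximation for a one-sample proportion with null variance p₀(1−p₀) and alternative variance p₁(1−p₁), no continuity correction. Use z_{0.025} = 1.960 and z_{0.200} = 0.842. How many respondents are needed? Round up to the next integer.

n = [z_{α/2}·√(p₀q₀) + z_β·√(p₁q₁)]² / (p₁ − p₀)²
  = [1.960·√(0.62·0.38) + 0.842·√(0.53·0.47)]² / (-0.09)²
  = [1.960·0.4854 + 0.842·0.4991]² / 0.0081
  = [1.3716]² / 0.0081
  = 232.26
Design effect: 1.37 × 232.26 = 318.19.
Round up → n = 319.

n = 319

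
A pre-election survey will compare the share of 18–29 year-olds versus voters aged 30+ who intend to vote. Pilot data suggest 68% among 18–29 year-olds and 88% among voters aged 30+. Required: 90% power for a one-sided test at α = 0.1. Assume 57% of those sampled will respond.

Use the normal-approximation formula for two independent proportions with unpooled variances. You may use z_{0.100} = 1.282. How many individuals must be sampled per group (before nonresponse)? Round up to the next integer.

n = (z_α + z_β)² · [p₁(1−p₁) + p₂(1−p₂)] / (p₁ − p₂)²
  = (1.282 + 1.282)² · (0.68·0.32 + 0.88·0.12) / (-0.20)²
  = (2.564)² · (0.2176 + 0.1056) / 0.0400
  = 6.5741 · 0.3232 / 0.0400
  = 53.12
Adjust for 57% response: 53.12 / 0.57 = 93.19.
Round up → n = 94 per group.

n = 94 per group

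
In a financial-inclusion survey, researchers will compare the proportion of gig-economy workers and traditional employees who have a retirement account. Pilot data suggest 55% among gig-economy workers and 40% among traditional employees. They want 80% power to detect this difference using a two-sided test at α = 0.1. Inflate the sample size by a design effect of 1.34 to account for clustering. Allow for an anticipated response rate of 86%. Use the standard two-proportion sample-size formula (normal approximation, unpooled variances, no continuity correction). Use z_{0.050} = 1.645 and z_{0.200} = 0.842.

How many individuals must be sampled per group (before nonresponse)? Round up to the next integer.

n = 209 per group

n = (z_{α/2} + z_β)² · [p₁(1−p₁) + p₂(1−p₂)] / (p₁ − p₂)²
  = (1.645 + 0.842)² · (0.55·0.45 + 0.40·0.60) / (0.15)²
  = (2.487)² · (0.2475 + 0.2400) / 0.0225
  = 6.1852 · 0.4875 / 0.0225
  = 134.01
Design effect: 1.34 × 134.01 = 179.58.
Adjust for 86% response: 179.58 / 0.86 = 208.81.
Round up → n = 209 per group.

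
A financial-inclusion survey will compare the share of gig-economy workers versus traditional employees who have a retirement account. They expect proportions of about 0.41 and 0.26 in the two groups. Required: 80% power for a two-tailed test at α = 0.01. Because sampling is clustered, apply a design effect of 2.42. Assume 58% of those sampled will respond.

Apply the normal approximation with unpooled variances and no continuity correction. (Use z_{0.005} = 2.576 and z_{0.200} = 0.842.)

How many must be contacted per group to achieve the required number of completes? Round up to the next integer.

n = 941 per group

n = (z_{α/2} + z_β)² · [p₁(1−p₁) + p₂(1−p₂)] / (p₁ − p₂)²
  = (2.576 + 0.842)² · (0.41·0.59 + 0.26·0.74) / (0.15)²
  = (3.418)² · (0.2419 + 0.1924) / 0.0225
  = 11.6827 · 0.4343 / 0.0225
  = 225.50
Design effect: 2.42 × 225.50 = 545.72.
Adjust for 58% response: 545.72 / 0.58 = 940.89.
Round up → n = 941 per group.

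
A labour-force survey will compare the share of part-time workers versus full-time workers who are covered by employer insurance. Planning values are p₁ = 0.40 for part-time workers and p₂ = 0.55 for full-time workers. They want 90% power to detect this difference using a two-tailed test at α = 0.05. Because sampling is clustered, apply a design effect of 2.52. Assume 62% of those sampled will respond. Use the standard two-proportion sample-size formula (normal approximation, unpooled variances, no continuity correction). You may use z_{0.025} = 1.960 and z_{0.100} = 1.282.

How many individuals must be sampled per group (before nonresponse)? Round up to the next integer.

n = 926 per group

n = (z_{α/2} + z_β)² · [p₁(1−p₁) + p₂(1−p₂)] / (p₁ − p₂)²
  = (1.960 + 1.282)² · (0.40·0.60 + 0.55·0.45) / (-0.15)²
  = (3.242)² · (0.2400 + 0.2475) / 0.0225
  = 10.5106 · 0.4875 / 0.0225
  = 227.73
Design effect: 2.52 × 227.73 = 573.88.
Adjust for 62% response: 573.88 / 0.62 = 925.61.
Round up → n = 926 per group.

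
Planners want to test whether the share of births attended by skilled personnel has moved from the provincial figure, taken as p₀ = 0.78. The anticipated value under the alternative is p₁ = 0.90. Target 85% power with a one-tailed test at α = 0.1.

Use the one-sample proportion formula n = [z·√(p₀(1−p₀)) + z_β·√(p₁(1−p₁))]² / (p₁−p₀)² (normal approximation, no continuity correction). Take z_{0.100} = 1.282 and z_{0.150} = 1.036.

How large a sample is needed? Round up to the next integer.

n = [z_α·√(p₀q₀) + z_β·√(p₁q₁)]² / (p₁ − p₀)²
  = [1.282·√(0.78·0.22) + 1.036·√(0.90·0.10)]² / (0.12)²
  = [1.282·0.4142 + 1.036·0.3000]² / 0.0144
  = [0.8419]² / 0.0144
  = 49.22
Round up → n = 50.

n = 50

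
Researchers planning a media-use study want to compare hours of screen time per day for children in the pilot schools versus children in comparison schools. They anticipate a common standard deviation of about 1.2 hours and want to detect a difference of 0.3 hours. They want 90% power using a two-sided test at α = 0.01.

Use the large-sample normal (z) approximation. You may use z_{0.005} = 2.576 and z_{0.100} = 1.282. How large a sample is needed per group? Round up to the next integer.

n = (z_{α/2} + z_β)² · (σ₁² + σ₂²) / δ²
  = (2.576 + 1.282)² · (2·1.2² = 2.88) / 0.3²
  = 14.8842 · 2.88 / 0.09
  = 476.29
Round up → n = 477 per group.

n = 477 per group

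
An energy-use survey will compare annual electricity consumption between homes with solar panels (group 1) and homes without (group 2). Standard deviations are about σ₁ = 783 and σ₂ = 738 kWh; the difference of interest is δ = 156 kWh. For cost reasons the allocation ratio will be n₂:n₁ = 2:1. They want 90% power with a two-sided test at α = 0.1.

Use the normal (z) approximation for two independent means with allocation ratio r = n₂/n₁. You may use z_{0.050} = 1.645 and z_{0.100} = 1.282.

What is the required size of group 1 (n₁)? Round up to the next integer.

n₁ = (z_{α/2} + z_β)² · (σ₁² + σ₂²/r) / δ²
   = (1.645 + 1.282)² · (783² + 738²/2) / 156²
   = 8.5673 · (613089 + 272322) / 24336
   = 8.5673 · 885411 / 24336
   = 311.70
Round up → n₁ = 312; n₂ = r·n₁ = 2 × 312 = 624.

n₁ = 312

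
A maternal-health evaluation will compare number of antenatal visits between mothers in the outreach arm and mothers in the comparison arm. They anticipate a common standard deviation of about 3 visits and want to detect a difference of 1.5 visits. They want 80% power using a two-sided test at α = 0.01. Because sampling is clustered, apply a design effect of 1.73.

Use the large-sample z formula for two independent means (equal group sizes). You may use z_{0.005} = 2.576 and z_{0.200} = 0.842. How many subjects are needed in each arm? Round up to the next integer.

n = 162 per group

n = (z_{α/2} + z_β)² · (σ₁² + σ₂²) / δ²
  = (2.576 + 0.842)² · (2·3² = 18) / 1.5²
  = 11.6827 · 18 / 2.25
  = 93.46
Design effect: 1.73 × 93.46 = 161.69.
Round up → n = 162 per group.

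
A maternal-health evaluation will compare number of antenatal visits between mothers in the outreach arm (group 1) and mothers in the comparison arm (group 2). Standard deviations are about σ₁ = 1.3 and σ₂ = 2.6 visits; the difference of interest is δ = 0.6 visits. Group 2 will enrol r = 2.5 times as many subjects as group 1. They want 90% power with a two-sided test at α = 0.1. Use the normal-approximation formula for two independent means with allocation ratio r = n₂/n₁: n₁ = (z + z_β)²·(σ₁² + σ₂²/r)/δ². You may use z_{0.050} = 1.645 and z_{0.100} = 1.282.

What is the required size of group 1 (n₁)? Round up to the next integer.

n₁ = 105

n₁ = (z_{α/2} + z_β)² · (σ₁² + σ₂²/r) / δ²
   = (1.645 + 1.282)² · (1.3² + 2.6²/2.5) / 0.6²
   = 8.5673 · (1.69 + 2.704) / 0.36
   = 8.5673 · 4.394 / 0.36
   = 104.57
Round up → n₁ = 105; n₂ = r·n₁ = 2.5 × 105 = 263.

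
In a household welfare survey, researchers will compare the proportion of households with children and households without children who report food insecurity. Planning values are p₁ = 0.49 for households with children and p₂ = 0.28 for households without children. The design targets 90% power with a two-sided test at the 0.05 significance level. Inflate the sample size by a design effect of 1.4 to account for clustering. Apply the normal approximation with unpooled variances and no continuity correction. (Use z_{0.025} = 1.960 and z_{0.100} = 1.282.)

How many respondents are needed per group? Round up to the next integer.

n = (z_{α/2} + z_β)² · [p₁(1−p₁) + p₂(1−p₂)] / (p₁ − p₂)²
  = (1.960 + 1.282)² · (0.49·0.51 + 0.28·0.72) / (0.21)²
  = (3.242)² · (0.2499 + 0.2016) / 0.0441
  = 10.5106 · 0.4515 / 0.0441
  = 107.61
Design effect: 1.4 × 107.61 = 150.65.
Round up → n = 151 per group.

n = 151 per group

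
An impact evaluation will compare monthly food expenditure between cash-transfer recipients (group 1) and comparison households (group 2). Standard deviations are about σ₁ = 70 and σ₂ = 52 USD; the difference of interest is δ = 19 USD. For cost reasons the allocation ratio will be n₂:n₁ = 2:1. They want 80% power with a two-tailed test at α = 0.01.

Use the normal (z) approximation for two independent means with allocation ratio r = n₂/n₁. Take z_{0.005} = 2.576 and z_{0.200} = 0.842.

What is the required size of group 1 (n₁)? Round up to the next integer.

n₁ = (z_{α/2} + z_β)² · (σ₁² + σ₂²/r) / δ²
   = (2.576 + 0.842)² · (70² + 52²/2) / 19²
   = 11.6827 · (4900 + 1352) / 361
   = 11.6827 · 6252 / 361
   = 202.33
Round up → n₁ = 203; n₂ = r·n₁ = 2 × 203 = 406.

n₁ = 203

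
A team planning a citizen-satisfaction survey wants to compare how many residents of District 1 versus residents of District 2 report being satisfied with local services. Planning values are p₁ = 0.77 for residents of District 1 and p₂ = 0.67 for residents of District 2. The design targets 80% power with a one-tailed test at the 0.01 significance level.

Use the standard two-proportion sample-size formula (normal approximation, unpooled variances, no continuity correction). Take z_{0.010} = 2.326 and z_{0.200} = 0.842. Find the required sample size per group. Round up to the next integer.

n = 400 per group

n = (z_α + z_β)² · [p₁(1−p₁) + p₂(1−p₂)] / (p₁ − p₂)²
  = (2.326 + 0.842)² · (0.77·0.23 + 0.67·0.33) / (0.10)²
  = (3.168)² · (0.1771 + 0.2211) / 0.0100
  = 10.0362 · 0.3982 / 0.0100
  = 399.64
Round up → n = 400 per group.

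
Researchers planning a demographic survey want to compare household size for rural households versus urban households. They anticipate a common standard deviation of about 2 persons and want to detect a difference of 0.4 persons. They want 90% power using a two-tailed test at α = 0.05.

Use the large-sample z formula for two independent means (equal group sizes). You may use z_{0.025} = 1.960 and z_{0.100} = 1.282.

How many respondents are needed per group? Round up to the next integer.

n = (z_{α/2} + z_β)² · (σ₁² + σ₂²) / δ²
  = (1.960 + 1.282)² · (2·2² = 8) / 0.4²
  = 10.5106 · 8 / 0.16
  = 525.53
Round up → n = 526 per group.

n = 526 per group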